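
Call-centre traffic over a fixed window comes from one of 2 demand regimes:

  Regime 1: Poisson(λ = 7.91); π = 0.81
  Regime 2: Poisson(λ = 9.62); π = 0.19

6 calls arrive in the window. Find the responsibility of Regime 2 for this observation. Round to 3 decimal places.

0.121

The responsibility of component k is π_k f_k(x) divided by Σ_j π_j f_j(x).
Poisson probabilities:
  f_1 = 0.12487
  f_2 = 0.0730811
Unnormalised posteriors:
  π_1·f_1 = 0.81 × 0.12487 = 0.101144
  π_2·f_2 = 0.19 × 0.0730811 = 0.0138854
Denominator: 0.101144 + 0.0138854 = 0.11503
So the posterior for Regime 2 is 0.0138854 / 0.11503 ≈ 0.121.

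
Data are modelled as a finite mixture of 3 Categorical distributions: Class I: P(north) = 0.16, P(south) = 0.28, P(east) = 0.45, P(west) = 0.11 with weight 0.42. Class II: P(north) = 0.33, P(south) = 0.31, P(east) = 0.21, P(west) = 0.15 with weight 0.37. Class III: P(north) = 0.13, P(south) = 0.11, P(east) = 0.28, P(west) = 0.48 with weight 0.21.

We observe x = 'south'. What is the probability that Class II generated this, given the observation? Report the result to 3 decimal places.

P(component k | x) = w_k·f_k(x) / marginal(x), where marginal(x) = Σ_j w_j·f_j(x).
Component likelihoods at x = 'south':
  f_I = P(south | comp) = 0.28
  f_II = P(south | comp) = 0.31
  f_III = P(south | comp) = 0.11
Multiply by the mixture weights:
  w_I·f_I = 0.42 × 0.28 = 0.1176
  w_II·f_II = 0.37 × 0.31 = 0.1147
  w_III·f_III = 0.21 × 0.11 = 0.0231
Sum: 0.1176 + 0.1147 + 0.0231 = 0.2554
So the posterior for Class II is 0.1147 / 0.2554 ≈ 0.449.

0.449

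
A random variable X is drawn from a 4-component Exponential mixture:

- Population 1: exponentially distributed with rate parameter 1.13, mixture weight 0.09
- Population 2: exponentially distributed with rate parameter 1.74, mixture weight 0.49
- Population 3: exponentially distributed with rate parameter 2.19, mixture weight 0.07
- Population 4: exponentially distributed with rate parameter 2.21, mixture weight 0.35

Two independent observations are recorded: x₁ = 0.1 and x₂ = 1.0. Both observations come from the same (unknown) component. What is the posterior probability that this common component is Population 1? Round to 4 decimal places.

Apply Bayes' rule: the posterior for each component is proportional to its prior times its likelihood at x.
Since both observations come from the same component, the likelihood for component k is f_k(x₁)·f_k(x₂).
  L_1 = [1.00926] × [0.365028] = 0.368408
  L_2 = [1.46212] × [0.305405] = 0.446538
  L_3 = [1.75927] × [0.245098] = 0.431194
  L_4 = [1.77179] × [0.242438] = 0.429551
Unnormalised posteriors:
  π_1·L_1 = 0.09 × 0.368408 = 0.0331567
  π_2·L_2 = 0.49 × 0.446538 = 0.218804
  π_3·L_3 = 0.07 × 0.431194 = 0.0301836
  π_4·L_4 = 0.35 × 0.429551 = 0.150343
Marginal: 0.0331567 + 0.218804 + 0.0301836 + 0.150343 = 0.432487
P(Population 1 | x₁,x₂) ≈ 0.0767

0.0767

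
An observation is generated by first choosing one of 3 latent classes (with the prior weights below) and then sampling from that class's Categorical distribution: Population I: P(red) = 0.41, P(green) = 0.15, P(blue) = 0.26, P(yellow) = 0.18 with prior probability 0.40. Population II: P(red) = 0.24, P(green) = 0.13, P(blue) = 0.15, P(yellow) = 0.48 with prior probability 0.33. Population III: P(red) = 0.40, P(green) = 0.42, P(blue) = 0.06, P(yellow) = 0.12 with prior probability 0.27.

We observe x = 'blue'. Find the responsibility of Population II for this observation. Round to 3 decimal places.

Posterior ∝ prior × likelihood, so P(k | x) ∝ P(Z=k) f_k(x); normalise over all components.
Evaluate each component's likelihood at the observed value:
  L_I = 0.26
  L_II = 0.15
  L_III = 0.06
Multiply by the mixture weights:
  P(Z=I)·L_I = 0.40 × 0.26 = 0.104
  P(Z=II)·L_II = 0.33 × 0.15 = 0.0495
  P(Z=III)·L_III = 0.27 × 0.06 = 0.0162
Evidence: 0.104 + 0.0495 + 0.0162 = 0.1697
Responsibility of Population II: 0.0495 / 0.1697 ≈ 0.292

0.292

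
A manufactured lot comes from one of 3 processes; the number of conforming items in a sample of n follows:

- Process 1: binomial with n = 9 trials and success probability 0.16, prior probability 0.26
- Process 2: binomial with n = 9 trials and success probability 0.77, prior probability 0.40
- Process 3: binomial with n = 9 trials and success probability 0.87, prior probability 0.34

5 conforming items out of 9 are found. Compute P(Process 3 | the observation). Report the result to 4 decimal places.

0.1326

By Bayes' theorem, P(k | x) = π_k f_k(x) / Σ_j π_j f_j(x).
Component likelihoods at x = 5 conforming items out of 9:
  p_1 = 0.00657791
  p_2 = 0.0954411
  p_3 = 0.0179366
Prior × likelihood for each component:
  π_1·p_1 = 0.26 × 0.00657791 = 0.00171026
  π_2·p_2 = 0.40 × 0.0954411 = 0.0381764
  π_3·p_3 = 0.34 × 0.0179366 = 0.00609845
Denominator: 0.00171026 + 0.0381764 + 0.00609845 = 0.0459851
P(Process 3 | 5 conforming items out of 9) ≈ 0.1326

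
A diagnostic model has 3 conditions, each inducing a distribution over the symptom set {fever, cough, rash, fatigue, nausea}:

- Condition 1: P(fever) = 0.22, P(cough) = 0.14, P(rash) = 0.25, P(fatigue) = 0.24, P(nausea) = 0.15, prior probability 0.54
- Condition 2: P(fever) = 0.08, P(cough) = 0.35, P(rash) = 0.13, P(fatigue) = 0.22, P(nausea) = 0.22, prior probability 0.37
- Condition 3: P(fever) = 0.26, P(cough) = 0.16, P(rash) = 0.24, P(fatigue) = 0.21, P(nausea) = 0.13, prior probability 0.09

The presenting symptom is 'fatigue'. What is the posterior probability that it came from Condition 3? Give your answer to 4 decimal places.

0.0822

P(component k | x) = w_k·f_k(x) / marginal(x), where marginal(x) = Σ_j w_j·f_j(x).
Component likelihoods at x = 'fatigue':
  L_1 = P(fatigue | comp) = 0.24
  L_2 = P(fatigue | comp) = 0.22
  L_3 = P(fatigue | comp) = 0.21
Multiply by the mixture weights:
  w_1·L_1 = 0.54 × 0.24 = 0.1296
  w_2·L_2 = 0.37 × 0.22 = 0.0814
  w_3·L_3 = 0.09 × 0.21 = 0.0189
Normaliser: 0.1296 + 0.0814 + 0.0189 = 0.2299
Responsibility of Condition 3: 0.0189 / 0.2299 ≈ 0.0822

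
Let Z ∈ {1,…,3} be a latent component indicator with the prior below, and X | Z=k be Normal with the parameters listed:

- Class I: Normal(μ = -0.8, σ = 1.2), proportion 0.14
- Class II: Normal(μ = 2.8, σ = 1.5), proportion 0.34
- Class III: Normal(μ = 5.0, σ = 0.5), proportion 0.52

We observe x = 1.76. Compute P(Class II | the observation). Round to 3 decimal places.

0.937

The responsibility of component k is π_k f_k(x) divided by Σ_j π_j f_j(x).
Normal densities:
  f_I = 0.034156
  f_II = 0.209138
  f_III = 6.07912e-10
Prior × likelihood for each component:
  π_I·f_I = 0.14 × 0.034156 = 0.00478185
  π_II·f_II = 0.34 × 0.209138 = 0.071107
  π_III·f_III = 0.52 × 6.07912e-10 = 3.16114e-10
Evidence: 0.00478185 + 0.071107 + 3.16114e-10 = 0.0758889
So the posterior for Class II is 0.071107 / 0.0758889 ≈ 0.937.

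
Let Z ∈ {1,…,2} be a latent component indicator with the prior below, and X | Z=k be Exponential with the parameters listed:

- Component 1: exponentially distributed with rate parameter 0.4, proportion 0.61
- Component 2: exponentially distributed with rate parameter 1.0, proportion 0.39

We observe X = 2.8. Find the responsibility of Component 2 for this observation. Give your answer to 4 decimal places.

0.2295

The responsibility of component k is π_k f_k(x) divided by Σ_j π_j f_j(x).
Evaluate each component's likelihood at the observed value:
  p_1 = 0.4·e^(−0.4·2.8) = 0.4·e^(−1.1200) = 0.130512
  p_2 = 1.0·e^(−1.0·2.8) = 1.0·e^(−2.8000) = 0.0608101
Weight by the priors:
  π_1·p_1 = 0.61 × 0.130512 = 0.0796123
  π_2·p_2 = 0.39 × 0.0608101 = 0.0237159
Denominator: 0.0796123 + 0.0237159 = 0.103328
P(Component 2 | 2.8) ≈ 0.2295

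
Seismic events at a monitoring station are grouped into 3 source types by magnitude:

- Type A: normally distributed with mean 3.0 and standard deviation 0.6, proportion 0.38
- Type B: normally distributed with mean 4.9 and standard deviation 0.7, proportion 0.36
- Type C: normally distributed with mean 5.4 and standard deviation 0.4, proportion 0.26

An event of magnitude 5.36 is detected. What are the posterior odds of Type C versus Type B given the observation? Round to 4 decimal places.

1.5607

The posterior odds equal the prior odds times the likelihood ratio: (w_i/w_j)·(f_i(x)/f_j(x)).
Component likelihoods at x = 5.36:
  p_A = 0.000290569
  p_B = 0.45924
  p_C = 0.992381
0.258019 / 0.165326 ≈ 1.5607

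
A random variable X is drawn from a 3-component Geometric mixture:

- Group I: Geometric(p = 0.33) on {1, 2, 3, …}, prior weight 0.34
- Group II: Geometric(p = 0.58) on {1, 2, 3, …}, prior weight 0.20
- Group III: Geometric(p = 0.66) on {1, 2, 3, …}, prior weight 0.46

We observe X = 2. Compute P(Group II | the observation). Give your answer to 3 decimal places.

Apply Bayes' rule: the posterior for each component is proportional to its prior times its likelihood at x.
Component likelihoods at x = 2:
  p_I = 0.2211
  p_II = 0.2436
  p_III = 0.2244
Unnormalised posteriors:
  P(Z=I)·p_I = 0.34 × 0.2211 = 0.075174
  P(Z=II)·p_II = 0.20 × 0.2436 = 0.04872
  P(Z=III)·p_III = 0.46 × 0.2244 = 0.103224
Evidence: 0.075174 + 0.04872 + 0.103224 = 0.227118
P(Group II | x) ≈ 0.215

0.215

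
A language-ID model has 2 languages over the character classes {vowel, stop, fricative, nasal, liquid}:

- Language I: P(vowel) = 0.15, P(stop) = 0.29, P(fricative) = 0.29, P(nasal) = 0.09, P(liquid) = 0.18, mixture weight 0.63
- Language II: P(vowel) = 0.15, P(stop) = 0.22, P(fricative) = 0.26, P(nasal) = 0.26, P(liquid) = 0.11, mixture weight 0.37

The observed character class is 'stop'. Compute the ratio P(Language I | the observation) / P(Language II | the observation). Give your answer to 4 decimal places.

2.2445

Only the two components matter; the odds are (w_i f_i(x)) / (w_j f_j(x)).
Evaluate each component's likelihood at the observed value:
  L_I = 0.29
  L_II = 0.22
Odds = (0.63/0.37) × (0.29/0.22) = 1.7027 × 1.31818 ≈ 2.2445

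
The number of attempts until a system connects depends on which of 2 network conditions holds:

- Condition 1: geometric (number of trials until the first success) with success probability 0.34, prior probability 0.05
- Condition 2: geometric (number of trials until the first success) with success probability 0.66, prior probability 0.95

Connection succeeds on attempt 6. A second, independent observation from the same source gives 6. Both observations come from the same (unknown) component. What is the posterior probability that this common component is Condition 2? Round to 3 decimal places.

0.086

Apply Bayes' rule: the posterior for each component is proportional to its prior times its likelihood at x.
Since both observations come from the same component, the likelihood for component k is f_k(x₁)·f_k(x₂).
  L_1 = [0.0425793] × [0.0425793] = 0.001813
  L_2 = [0.00299874] × [0.00299874] = 8.99243e-06
Multiply by the mixture weights:
  P(Z=1)·L_1 = 0.05 × 0.001813 = 9.06499e-05
  P(Z=2)·L_2 = 0.95 × 8.99243e-06 = 8.54281e-06
Evidence: 9.06499e-05 + 8.54281e-06 = 9.91927e-05
Responsibility of Condition 2: 8.54281e-06 / 9.91927e-05 ≈ 0.086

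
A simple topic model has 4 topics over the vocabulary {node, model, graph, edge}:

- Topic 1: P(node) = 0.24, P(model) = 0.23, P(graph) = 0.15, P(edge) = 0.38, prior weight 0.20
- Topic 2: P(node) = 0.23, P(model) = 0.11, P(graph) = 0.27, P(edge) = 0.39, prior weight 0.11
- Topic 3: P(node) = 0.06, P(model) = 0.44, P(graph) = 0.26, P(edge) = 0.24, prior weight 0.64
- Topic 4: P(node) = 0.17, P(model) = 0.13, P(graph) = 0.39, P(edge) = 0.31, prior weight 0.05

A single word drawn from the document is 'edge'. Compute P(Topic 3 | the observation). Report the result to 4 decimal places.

0.5333

The responsibility of component k is P(Z=k) f_k(x) divided by Σ_j P(Z=j) f_j(x).
Component likelihoods at x = 'edge':
  f_1 = P(edge | comp) = 0.38
  f_2 = P(edge | comp) = 0.39
  f_3 = P(edge | comp) = 0.24
  f_4 = P(edge | comp) = 0.31
Weight by the priors:
  P(Z=1)·f_1 = 0.20 × 0.38 = 0.076
  P(Z=2)·f_2 = 0.11 × 0.39 = 0.0429
  P(Z=3)·f_3 = 0.64 × 0.24 = 0.1536
  P(Z=4)·f_4 = 0.05 × 0.31 = 0.0155
Normaliser: 0.076 + 0.0429 + 0.1536 + 0.0155 = 0.288
P(Topic 3 | data) ≈ 0.5333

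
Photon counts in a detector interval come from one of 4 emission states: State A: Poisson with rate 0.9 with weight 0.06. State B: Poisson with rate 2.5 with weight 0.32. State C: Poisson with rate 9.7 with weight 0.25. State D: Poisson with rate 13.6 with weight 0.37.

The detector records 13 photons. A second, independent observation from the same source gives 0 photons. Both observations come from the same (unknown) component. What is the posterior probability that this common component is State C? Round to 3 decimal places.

0.909

Apply Bayes' rule: the posterior for each component is proportional to its prior times its likelihood at x.
Since both observations come from the same component, the likelihood for component k is f_k(x₁)·f_k(x₂).
  f_A = [1.65961e-11] × [0.40657] = 6.74749e-12
  f_B = [1.96428e-06] × [0.082085] = 1.61238e-07
  f_C = [0.0662363] × [6.12835e-05] = 4.05919e-06
  f_D = [0.108473] × [1.2405e-06] = 1.3456e-07
Prior × likelihood for each component:
  π_A·f_A = 0.06 × 6.74749e-12 = 4.04849e-13
  π_B·f_B = 0.32 × 1.61238e-07 = 5.15962e-08
  π_C·f_C = 0.25 × 4.05919e-06 = 1.0148e-06
  π_D·f_D = 0.37 × 1.3456e-07 = 4.97872e-08
Sum: 4.04849e-13 + 5.15962e-08 + 1.0148e-06 + 4.97872e-08 = 1.11618e-06
So the posterior for State C is 1.0148e-06 / 1.11618e-06 ≈ 0.909.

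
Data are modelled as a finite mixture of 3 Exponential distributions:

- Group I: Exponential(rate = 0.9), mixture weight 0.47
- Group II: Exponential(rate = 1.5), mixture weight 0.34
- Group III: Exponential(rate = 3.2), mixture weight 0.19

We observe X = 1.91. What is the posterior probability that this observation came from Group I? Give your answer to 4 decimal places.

0.7137

By Bayes' theorem, P(k | x) = w_k f_k(x) / Σ_j w_j f_j(x).
Evaluate each component's likelihood at the observed value:
  f_I = 0.161321
  f_II = 0.0854747
  f_III = 0.00709157
Prior × likelihood for each component:
  w_I·f_I = 0.47 × 0.161321 = 0.0758208
  w_II·f_II = 0.34 × 0.0854747 = 0.0290614
  w_III·f_III = 0.19 × 0.00709157 = 0.0013474
Evidence: 0.0758208 + 0.0290614 + 0.0013474 = 0.10623
P(Group I | 1.91) ≈ 0.7137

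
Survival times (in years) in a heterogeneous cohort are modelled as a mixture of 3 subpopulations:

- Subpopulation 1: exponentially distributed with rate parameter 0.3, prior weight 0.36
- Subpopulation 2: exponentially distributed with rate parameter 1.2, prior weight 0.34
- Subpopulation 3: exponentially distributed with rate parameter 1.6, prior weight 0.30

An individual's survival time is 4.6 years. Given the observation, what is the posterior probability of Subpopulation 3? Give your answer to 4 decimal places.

Posterior ∝ prior × likelihood, so P(k | x) ∝ P(Z=k) f_k(x); normalise over all components.
Exponential densities:
  f_1 = 0.0754736
  f_2 = 0.00480702
  f_3 = 0.00101792
Weight by the priors:
  P(Z=1)·f_1 = 0.36 × 0.0754736 = 0.0271705
  P(Z=2)·f_2 = 0.34 × 0.00480702 = 0.00163439
  P(Z=3)·f_3 = 0.30 × 0.00101792 = 0.000305375
Denominator: 0.0271705 + 0.00163439 + 0.000305375 = 0.0291102
P(Subpopulation 3 | data) = 0.000305375 / 0.0291102 ≈ 0.0105

0.0105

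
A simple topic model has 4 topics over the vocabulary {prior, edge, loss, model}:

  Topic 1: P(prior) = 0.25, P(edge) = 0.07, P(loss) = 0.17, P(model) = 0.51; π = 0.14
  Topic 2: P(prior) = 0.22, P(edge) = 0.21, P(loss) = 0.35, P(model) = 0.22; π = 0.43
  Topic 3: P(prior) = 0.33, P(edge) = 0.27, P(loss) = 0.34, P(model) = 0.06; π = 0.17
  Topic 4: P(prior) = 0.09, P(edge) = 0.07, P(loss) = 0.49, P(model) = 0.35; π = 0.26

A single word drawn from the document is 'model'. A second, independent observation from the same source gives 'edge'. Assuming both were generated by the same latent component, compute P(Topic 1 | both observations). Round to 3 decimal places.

The responsibility of component k is P(Z=k) f_k(x) divided by Σ_j P(Z=j) f_j(x).
Since both observations come from the same component, the likelihood for component k is f_k(x₁)·f_k(x₂).
  f_1 = [P(model | comp) = 0.51] × [0.07] = 0.0357
  f_2 = [P(model | comp) = 0.22] × [0.21] = 0.0462
  f_3 = [P(model | comp) = 0.06] × [0.27] = 0.0162
  f_4 = [P(model | comp) = 0.35] × [0.07] = 0.0245
Weight by the priors:
  P(Z=1)·f_1 = 0.14 × 0.0357 = 0.004998
  P(Z=2)·f_2 = 0.43 × 0.0462 = 0.019866
  P(Z=3)·f_3 = 0.17 × 0.0162 = 0.002754
  P(Z=4)·f_4 = 0.26 × 0.0245 = 0.00637
Denominator: 0.004998 + 0.019866 + 0.002754 + 0.00637 = 0.033988
P(Topic 1 | x₁, x₂) ≈ 0.147

0.147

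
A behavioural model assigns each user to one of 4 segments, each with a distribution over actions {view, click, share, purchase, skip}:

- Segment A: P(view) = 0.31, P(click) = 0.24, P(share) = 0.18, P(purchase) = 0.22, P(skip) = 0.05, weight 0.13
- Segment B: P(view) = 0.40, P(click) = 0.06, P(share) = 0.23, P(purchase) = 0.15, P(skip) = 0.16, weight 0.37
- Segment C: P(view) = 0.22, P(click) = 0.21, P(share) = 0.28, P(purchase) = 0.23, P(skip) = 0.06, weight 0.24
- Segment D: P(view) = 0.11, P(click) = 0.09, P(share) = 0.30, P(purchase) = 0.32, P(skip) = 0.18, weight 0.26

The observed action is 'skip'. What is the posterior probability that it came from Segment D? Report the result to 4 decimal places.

0.3688

Posterior ∝ prior × likelihood, so P(k | x) ∝ π_k f_k(x); normalise over all components.
Component likelihoods at x = 'skip':
  L_A = P(skip | comp) = 0.05
  L_B = P(skip | comp) = 0.16
  L_C = P(skip | comp) = 0.06
  L_D = P(skip | comp) = 0.18
Unnormalised posteriors:
  π_A·L_A = 0.13 × 0.05 = 0.0065
  π_B·L_B = 0.37 × 0.16 = 0.0592
  π_C·L_C = 0.24 × 0.06 = 0.0144
  π_D·L_D = 0.26 × 0.18 = 0.0468
Marginal: 0.0065 + 0.0592 + 0.0144 + 0.0468 = 0.1269
P(Segment D | data) = 0.0468 / 0.1269 ≈ 0.3688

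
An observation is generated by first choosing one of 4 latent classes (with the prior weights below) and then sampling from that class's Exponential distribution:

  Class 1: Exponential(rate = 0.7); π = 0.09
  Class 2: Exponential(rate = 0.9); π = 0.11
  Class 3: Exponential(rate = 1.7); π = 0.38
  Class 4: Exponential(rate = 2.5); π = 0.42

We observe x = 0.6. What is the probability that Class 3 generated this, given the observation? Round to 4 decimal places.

0.4113

Apply Bayes' rule: the posterior for each component is proportional to its prior times its likelihood at x.
Exponential densities:
  L_1 = 0.459933
  L_2 = 0.524473
  L_3 = 0.613011
  L_4 = 0.557825
Prior × likelihood for each component:
  P(Z=1)·L_1 = 0.09 × 0.459933 = 0.0413939
  P(Z=2)·L_2 = 0.11 × 0.524473 = 0.0576921
  P(Z=3)·L_3 = 0.38 × 0.613011 = 0.232944
  P(Z=4)·L_4 = 0.42 × 0.557825 = 0.234287
Marginal: 0.0413939 + 0.0576921 + 0.232944 + 0.234287 = 0.566317
P(Class 3 | x) ≈ 0.4113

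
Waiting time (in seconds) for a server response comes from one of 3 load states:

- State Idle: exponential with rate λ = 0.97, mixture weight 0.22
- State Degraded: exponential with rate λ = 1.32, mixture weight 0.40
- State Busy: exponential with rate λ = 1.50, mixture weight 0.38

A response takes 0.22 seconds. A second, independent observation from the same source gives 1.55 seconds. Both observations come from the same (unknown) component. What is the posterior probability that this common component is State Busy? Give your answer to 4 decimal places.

0.3650

Posterior ∝ prior × likelihood, so P(k | x) ∝ w_k f_k(x); normalise over all components.
Since both observations come from the same component, the likelihood for component k is f_k(x₁)·f_k(x₂).
  p_Idle = [0.97·e^(−0.97·0.22) = 0.97·e^(−0.2134) = 0.783598] × [0.21568] = 0.169006
  p_Degraded = [1.32·e^(−1.32·0.22) = 1.32·e^(−0.2904) = 0.987313] × [0.170611] = 0.168447
  p_Busy = [1.50·e^(−1.50·0.22) = 1.50·e^(−0.3300) = 1.07839] × [0.146675] = 0.158172
Multiply by the mixture weights:
  w_Idle·p_Idle = 0.22 × 0.169006 = 0.0371814
  w_Degraded·p_Degraded = 0.40 × 0.168447 = 0.0673786
  w_Busy·p_Busy = 0.38 × 0.158172 = 0.0601055
Denominator: 0.0371814 + 0.0673786 + 0.0601055 = 0.164666
P(State Busy | data) = 0.0601055 / 0.164666 ≈ 0.3650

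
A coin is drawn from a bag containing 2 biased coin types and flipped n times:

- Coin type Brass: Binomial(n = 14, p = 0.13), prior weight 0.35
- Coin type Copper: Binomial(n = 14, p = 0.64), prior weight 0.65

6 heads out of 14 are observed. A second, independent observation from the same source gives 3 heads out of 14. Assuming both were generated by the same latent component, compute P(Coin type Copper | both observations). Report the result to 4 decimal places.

The responsibility of component k is π_k f_k(x) divided by Σ_j π_j f_j(x).
Since both observations come from the same component, the likelihood for component k is f_k(x₁)·f_k(x₂).
  p_Brass = [0.0047574] × [0.17284] = 0.000822267
  p_Copper = [0.0582177] × [0.00125594] = 7.31179e-05
Multiply by the mixture weights:
  π_Brass·p_Brass = 0.35 × 0.000822267 = 0.000287793
  π_Copper·p_Copper = 0.65 × 7.31179e-05 = 4.75267e-05
Evidence: 0.000287793 + 4.75267e-05 = 0.00033532
Responsibility of Coin type Copper: 4.75267e-05 / 0.00033532 ≈ 0.1417

0.1417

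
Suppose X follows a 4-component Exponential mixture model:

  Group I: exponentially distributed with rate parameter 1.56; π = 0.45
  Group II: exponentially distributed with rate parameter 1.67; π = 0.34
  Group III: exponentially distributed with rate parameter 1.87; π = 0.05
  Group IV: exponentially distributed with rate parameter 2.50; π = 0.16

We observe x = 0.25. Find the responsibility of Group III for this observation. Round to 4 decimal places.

By Bayes' theorem, P(k | x) = π_k f_k(x) / Σ_j π_j f_j(x).
Evaluate each component's likelihood at the observed value:
  f_I = 1.56·e^(−1.56·0.25) = 1.56·e^(−0.3900) = 1.05621
  f_II = 1.67·e^(−1.67·0.25) = 1.67·e^(−0.4175) = 1.10001
  f_III = 1.87·e^(−1.87·0.25) = 1.87·e^(−0.4675) = 1.17168
  f_IV = 2.50·e^(−2.50·0.25) = 2.50·e^(−0.6250) = 1.33815
Weight by the priors:
  π_I·f_I = 0.45 × 1.05621 = 0.475294
  π_II·f_II = 0.34 × 1.10001 = 0.374005
  π_III·f_III = 0.05 × 1.17168 = 0.058584
  π_IV·f_IV = 0.16 × 1.33815 = 0.214105
Marginal: 0.475294 + 0.374005 + 0.058584 + 0.214105 = 1.12199
P(Group III | the observation) ≈ 0.0522

0.0522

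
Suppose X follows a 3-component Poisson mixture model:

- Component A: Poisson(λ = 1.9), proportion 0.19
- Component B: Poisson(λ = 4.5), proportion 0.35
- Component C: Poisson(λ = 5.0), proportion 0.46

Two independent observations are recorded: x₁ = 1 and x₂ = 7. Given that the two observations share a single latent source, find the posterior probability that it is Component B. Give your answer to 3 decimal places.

The responsibility of component k is π_k f_k(x) divided by Σ_j π_j f_j(x).
Since both observations come from the same component, the likelihood for component k is f_k(x₁)·f_k(x₂).
  p_A = [e^(−1.9)·1.9^1/1! = 0.28418] × [0.00265268] = 0.00075384
  p_B = [e^(−4.5)·4.5^1/1! = 0.0499905] × [0.0823629] = 0.00411736
  p_C = [e^(−5.0)·5.0^1/1! = 0.0336897] × [0.104445] = 0.00351872
Multiply by the mixture weights:
  π_A·p_A = 0.19 × 0.00075384 = 0.00014323
  π_B·p_B = 0.35 × 0.00411736 = 0.00144108
  π_C·p_C = 0.46 × 0.00351872 = 0.00161861
Evidence: 0.00014323 + 0.00144108 + 0.00161861 = 0.00320292
Responsibility of Component B: 0.00144108 / 0.00320292 ≈ 0.450

0.450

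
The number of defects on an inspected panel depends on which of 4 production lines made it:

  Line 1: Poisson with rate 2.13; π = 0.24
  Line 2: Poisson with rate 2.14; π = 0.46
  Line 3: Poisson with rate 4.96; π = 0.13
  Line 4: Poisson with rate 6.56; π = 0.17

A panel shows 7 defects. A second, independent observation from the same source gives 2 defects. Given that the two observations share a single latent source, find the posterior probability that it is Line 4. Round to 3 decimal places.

0.271

P(component k | x) = π_k·f_k(x) / marginal(x), where marginal(x) = Σ_j π_j·f_j(x).
Since both observations come from the same component, the likelihood for component k is f_k(x₁)·f_k(x₂).
  p_1 = [0.00469007] × [0.269576] = 0.00126433
  p_2 = [0.00479817] × [0.269406] = 0.00129266
  p_3 = [0.102764] × [0.0862646] = 0.00886489
  p_4 = [0.146867] × [0.0304653] = 0.00447435
Weight by the priors:
  π_1·p_1 = 0.24 × 0.00126433 = 0.00030344
  π_2·p_2 = 0.46 × 0.00129266 = 0.000594622
  π_3·p_3 = 0.13 × 0.00886489 = 0.00115244
  π_4·p_4 = 0.17 × 0.00447435 = 0.00076064
Normaliser: 0.00030344 + 0.000594622 + 0.00115244 + 0.00076064 = 0.00281114
P(Line 4 | data) = 0.00076064 / 0.00281114 ≈ 0.271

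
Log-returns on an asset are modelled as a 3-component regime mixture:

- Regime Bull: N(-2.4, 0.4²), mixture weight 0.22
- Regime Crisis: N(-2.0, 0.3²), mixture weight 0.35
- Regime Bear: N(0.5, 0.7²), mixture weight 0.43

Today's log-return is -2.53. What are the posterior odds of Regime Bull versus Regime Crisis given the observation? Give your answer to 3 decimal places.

Only the two components matter; the odds are (π_i f_i(x)) / (π_j f_j(x)).
Normal densities:
  p_Bull = 0.94605
  p_Crisis = 0.279285
  p_Bear = 4.86661e-05
0.208131 / 0.0977499 ≈ 2.129

2.129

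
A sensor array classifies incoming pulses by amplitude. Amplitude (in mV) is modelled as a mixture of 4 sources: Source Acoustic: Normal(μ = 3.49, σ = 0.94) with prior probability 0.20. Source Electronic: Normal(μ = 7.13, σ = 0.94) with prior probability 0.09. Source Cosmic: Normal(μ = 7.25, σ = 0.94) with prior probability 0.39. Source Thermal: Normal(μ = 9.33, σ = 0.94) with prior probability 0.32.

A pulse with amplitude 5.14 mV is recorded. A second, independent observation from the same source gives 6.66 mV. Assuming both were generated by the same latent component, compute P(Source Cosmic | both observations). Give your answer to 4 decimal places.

0.7500

The responsibility of component k is w_k f_k(x) divided by Σ_j w_j f_j(x).
Since both observations come from the same component, the likelihood for component k is f_k(x₁)·f_k(x₂).
  f_Acoustic = [0.0909327] × [0.00143958] = 0.000130905
  f_Electronic = [0.0451415] × [0.374538] = 0.0169072
  f_Cosmic = [0.0341716] × [0.348526] = 0.0119097
  f_Thermal = [2.05741e-05] × [0.00751337] = 1.5458e-07
Prior × likelihood for each component:
  w_Acoustic·f_Acoustic = 0.20 × 0.000130905 = 2.6181e-05
  w_Electronic·f_Electronic = 0.09 × 0.0169072 = 0.00152165
  w_Cosmic·f_Cosmic = 0.39 × 0.0119097 = 0.00464479
  w_Thermal·f_Thermal = 0.32 × 1.5458e-07 = 4.94658e-08
Normaliser: 2.6181e-05 + 0.00152165 + 0.00464479 + 4.94658e-08 = 0.00619267
P(Source Cosmic | data) ≈ 0.7500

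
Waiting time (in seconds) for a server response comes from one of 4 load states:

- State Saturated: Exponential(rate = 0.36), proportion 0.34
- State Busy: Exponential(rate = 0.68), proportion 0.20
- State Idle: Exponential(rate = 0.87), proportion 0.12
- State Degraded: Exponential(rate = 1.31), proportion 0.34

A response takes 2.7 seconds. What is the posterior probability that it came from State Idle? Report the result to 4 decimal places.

0.1096

Apply Bayes' rule: the posterior for each component is proportional to its prior times its likelihood at x.
Exponential densities:
  p_Saturated = 0.36·e^(−0.36·2.7) = 0.36·e^(−0.9720) = 0.136197
  p_Busy = 0.68·e^(−0.68·2.7) = 0.68·e^(−1.8360) = 0.108429
  p_Idle = 0.87·e^(−0.87·2.7) = 0.87·e^(−2.3490) = 0.0830542
  p_Degraded = 1.31·e^(−1.31·2.7) = 1.31·e^(−3.5370) = 0.0381217
Prior × likelihood for each component:
  π_Saturated·p_Saturated = 0.34 × 0.136197 = 0.0463071
  π_Busy·p_Busy = 0.20 × 0.108429 = 0.0216857
  π_Idle·p_Idle = 0.12 × 0.0830542 = 0.0099665
  π_Degraded·p_Degraded = 0.34 × 0.0381217 = 0.0129614
Normaliser: 0.0463071 + 0.0216857 + 0.0099665 + 0.0129614 = 0.0909207
Responsibility of State Idle: 0.0099665 / 0.0909207 ≈ 0.1096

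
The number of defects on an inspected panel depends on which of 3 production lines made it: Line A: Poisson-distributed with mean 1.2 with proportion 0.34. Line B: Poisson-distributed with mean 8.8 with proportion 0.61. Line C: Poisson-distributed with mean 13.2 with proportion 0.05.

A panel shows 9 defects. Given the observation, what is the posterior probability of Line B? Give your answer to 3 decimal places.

0.963

P(component k | x) = π_k·f_k(x) / marginal(x), where marginal(x) = Σ_j π_j·f_j(x).
Poisson probabilities:
  f_A = e^(−1.2)·1.2^9/9! = 4.28267e-06
  f_B = e^(−8.8)·8.8^9/9! = 0.131459
  f_C = e^(−13.2)·13.2^9/9! = 0.0620462
Prior × likelihood for each component:
  π_A·f_A = 0.34 × 4.28267e-06 = 1.45611e-06
  π_B·f_B = 0.61 × 0.131459 = 0.0801899
  π_C·f_C = 0.05 × 0.0620462 = 0.00310231
Normaliser: 1.45611e-06 + 0.0801899 + 0.00310231 = 0.0832936
So the posterior for Line B is 0.0801899 / 0.0832936 ≈ 0.963.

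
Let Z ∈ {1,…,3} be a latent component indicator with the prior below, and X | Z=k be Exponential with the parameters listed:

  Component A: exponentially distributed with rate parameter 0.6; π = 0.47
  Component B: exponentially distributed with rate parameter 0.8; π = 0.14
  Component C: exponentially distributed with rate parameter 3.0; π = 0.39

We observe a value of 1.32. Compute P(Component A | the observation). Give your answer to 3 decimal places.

Apply Bayes' rule: the posterior for each component is proportional to its prior times its likelihood at x.
Exponential densities:
  p_A = 0.271763
  p_B = 0.278276
  p_C = 0.0571893
Unnormalised posteriors:
  P(Z=A)·p_A = 0.47 × 0.271763 = 0.127729
  P(Z=B)·p_B = 0.14 × 0.278276 = 0.0389586
  P(Z=C)·p_C = 0.39 × 0.0571893 = 0.0223038
Denominator: 0.127729 + 0.0389586 + 0.0223038 = 0.188991
So the posterior for Component A is 0.127729 / 0.188991 ≈ 0.676.

0.676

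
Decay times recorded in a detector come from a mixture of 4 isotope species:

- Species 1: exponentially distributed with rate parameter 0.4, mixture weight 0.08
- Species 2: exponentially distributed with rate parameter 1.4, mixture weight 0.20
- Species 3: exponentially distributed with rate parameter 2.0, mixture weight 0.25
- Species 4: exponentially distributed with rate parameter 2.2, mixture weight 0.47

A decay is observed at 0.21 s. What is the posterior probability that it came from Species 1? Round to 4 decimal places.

Posterior ∝ prior × likelihood, so P(k | x) ∝ π_k f_k(x); normalise over all components.
Component likelihoods at x = 0.21 s:
  f_1 = 0.367773
  f_2 = 1.04339
  f_3 = 1.31409
  f_4 = 1.38605
Unnormalised posteriors:
  π_1·f_1 = 0.08 × 0.367773 = 0.0294218
  π_2·f_2 = 0.20 × 1.04339 = 0.208677
  π_3·f_3 = 0.25 × 1.31409 = 0.328523
  π_4·f_4 = 0.47 × 1.38605 = 0.651443
Marginal: 0.0294218 + 0.208677 + 0.328523 + 0.651443 = 1.21807
So the posterior for Species 1 is 0.0294218 / 1.21807 ≈ 0.0242.

0.0242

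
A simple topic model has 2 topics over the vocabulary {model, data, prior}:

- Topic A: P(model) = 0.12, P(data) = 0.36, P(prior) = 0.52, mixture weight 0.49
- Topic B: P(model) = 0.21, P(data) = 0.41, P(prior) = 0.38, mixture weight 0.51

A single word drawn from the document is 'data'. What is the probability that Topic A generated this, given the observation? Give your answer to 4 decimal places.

Posterior ∝ prior × likelihood, so P(k | x) ∝ π_k f_k(x); normalise over all components.
Evaluate each component's likelihood at the observed value:
  f_A = P(data | comp) = 0.36
  f_B = P(data | comp) = 0.41
Prior × likelihood for each component:
  π_A·f_A = 0.49 × 0.36 = 0.1764
  π_B·f_B = 0.51 × 0.41 = 0.2091
Normaliser: 0.1764 + 0.2091 = 0.3855
P(Topic A | the observation) = 0.1764 / 0.3855 ≈ 0.4576

0.4576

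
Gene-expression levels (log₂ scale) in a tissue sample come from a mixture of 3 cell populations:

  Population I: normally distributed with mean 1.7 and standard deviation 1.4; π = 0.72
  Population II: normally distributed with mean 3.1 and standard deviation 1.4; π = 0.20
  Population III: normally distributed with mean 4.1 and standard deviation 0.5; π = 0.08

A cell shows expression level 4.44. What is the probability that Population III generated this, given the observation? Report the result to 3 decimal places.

0.433

Apply Bayes' rule: the posterior for each component is proportional to its prior times its likelihood at x.
Normal densities:
  f_I = 0.0419778
  f_II = 0.180239
  f_III = 0.633186
Prior × likelihood for each component:
  π_I·f_I = 0.72 × 0.0419778 = 0.030224
  π_II·f_II = 0.20 × 0.180239 = 0.0360478
  π_III·f_III = 0.08 × 0.633186 = 0.0506549
Sum: 0.030224 + 0.0360478 + 0.0506549 = 0.116927
P(Population III | the observation) = 0.0506549 / 0.116927 ≈ 0.433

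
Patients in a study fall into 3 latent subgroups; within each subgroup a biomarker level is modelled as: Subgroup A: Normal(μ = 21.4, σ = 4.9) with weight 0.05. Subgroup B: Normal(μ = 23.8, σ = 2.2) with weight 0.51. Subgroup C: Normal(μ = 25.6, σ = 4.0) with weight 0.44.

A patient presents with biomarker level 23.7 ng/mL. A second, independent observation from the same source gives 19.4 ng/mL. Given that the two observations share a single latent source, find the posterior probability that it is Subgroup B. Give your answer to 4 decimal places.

By Bayes' theorem, P(k | x) = π_k f_k(x) / Σ_j π_j f_j(x).
Since both observations come from the same component, the likelihood for component k is f_k(x₁)·f_k(x₂).
  p_A = [0.0729241] × [0.0749097] = 0.00546272
  p_B = [0.18115] × [0.0245413] = 0.00444567
  p_C = [0.0890956] × [0.0300023] = 0.00267307
Unnormalised posteriors:
  π_A·p_A = 0.05 × 0.00546272 = 0.000273136
  π_B·p_B = 0.51 × 0.00444567 = 0.00226729
  π_C·p_C = 0.44 × 0.00267307 = 0.00117615
Normaliser: 0.000273136 + 0.00226729 + 0.00117615 = 0.00371658
P(Subgroup B | x₁, x₂) = 0.00226729 / 0.00371658 ≈ 0.6100

0.6100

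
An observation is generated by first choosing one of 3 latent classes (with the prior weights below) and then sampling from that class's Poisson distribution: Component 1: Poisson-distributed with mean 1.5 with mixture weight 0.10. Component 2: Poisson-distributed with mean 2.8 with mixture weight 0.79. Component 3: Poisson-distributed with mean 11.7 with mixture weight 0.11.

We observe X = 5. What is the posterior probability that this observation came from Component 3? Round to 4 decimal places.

0.0232

Apply Bayes' rule: the posterior for each component is proportional to its prior times its likelihood at x.
Poisson probabilities:
  L_1 = e^(−1.5)·1.5^5/5! = 0.01412
  L_2 = e^(−2.8)·2.8^5/5! = 0.0872136
  L_3 = e^(−11.7)·11.7^5/5! = 0.0151531
Prior × likelihood for each component:
  π_1·L_1 = 0.10 × 0.01412 = 0.001412
  π_2·L_2 = 0.79 × 0.0872136 = 0.0688988
  π_3·L_3 = 0.11 × 0.0151531 = 0.00166685
Normaliser: 0.001412 + 0.0688988 + 0.00166685 = 0.0719776
P(Component 3 | the observation) ≈ 0.0232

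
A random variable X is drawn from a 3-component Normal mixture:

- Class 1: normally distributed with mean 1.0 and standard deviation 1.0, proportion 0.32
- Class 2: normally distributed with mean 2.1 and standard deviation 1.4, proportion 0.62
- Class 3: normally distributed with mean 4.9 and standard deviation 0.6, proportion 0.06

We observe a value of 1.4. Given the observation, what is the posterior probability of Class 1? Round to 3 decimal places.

The responsibility of component k is P(Z=k) f_k(x) divided by Σ_j P(Z=j) f_j(x).
Normal densities:
  f_1 = 0.36827
  f_2 = 0.251475
  f_3 = 2.71469e-08
Weight by the priors:
  P(Z=1)·f_1 = 0.32 × 0.36827 = 0.117846
  P(Z=2)·f_2 = 0.62 × 0.251475 = 0.155915
  P(Z=3)·f_3 = 0.06 × 2.71469e-08 = 1.62882e-09
Denominator: 0.117846 + 0.155915 + 1.62882e-09 = 0.273761
Responsibility of Class 1: 0.117846 / 0.273761 ≈ 0.430

0.430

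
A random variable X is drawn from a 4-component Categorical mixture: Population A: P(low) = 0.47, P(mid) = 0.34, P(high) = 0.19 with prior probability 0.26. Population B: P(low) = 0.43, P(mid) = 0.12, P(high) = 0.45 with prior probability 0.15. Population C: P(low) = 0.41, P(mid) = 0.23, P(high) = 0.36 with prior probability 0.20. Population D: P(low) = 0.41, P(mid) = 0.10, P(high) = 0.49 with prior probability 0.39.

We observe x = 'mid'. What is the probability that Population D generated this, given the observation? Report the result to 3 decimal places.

P(component k | x) = π_k·f_k(x) / marginal(x), where marginal(x) = Σ_j π_j·f_j(x).
Component likelihoods at x = 'mid':
  p_A = P(mid | comp) = 0.34
  p_B = P(mid | comp) = 0.12
  p_C = P(mid | comp) = 0.23
  p_D = P(mid | comp) = 0.10
Weight by the priors:
  π_A·p_A = 0.26 × 0.34 = 0.0884
  π_B·p_B = 0.15 × 0.12 = 0.018
  π_C·p_C = 0.20 × 0.23 = 0.046
  π_D·p_D = 0.39 × 0.1 = 0.039
Normaliser: 0.0884 + 0.018 + 0.046 + 0.039 = 0.1914
P(Population D | 'mid') ≈ 0.204

0.204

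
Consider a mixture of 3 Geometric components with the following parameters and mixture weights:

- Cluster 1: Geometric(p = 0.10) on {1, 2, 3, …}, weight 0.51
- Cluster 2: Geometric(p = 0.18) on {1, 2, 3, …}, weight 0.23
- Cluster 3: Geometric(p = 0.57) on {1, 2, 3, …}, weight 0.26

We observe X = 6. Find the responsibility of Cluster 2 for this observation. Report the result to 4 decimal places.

0.3222

By Bayes' theorem, P(k | x) = P(Z=k) f_k(x) / Σ_j P(Z=j) f_j(x).
Component likelihoods at x = 6:
  p_1 = 0.10·(1−0.10)^5 = 0.10·0.59049 = 0.059049
  p_2 = 0.18·(1−0.18)^5 = 0.18·0.37074 = 0.0667332
  p_3 = 0.57·(1−0.57)^5 = 0.57·0.0147008 = 0.00837948
Multiply by the mixture weights:
  P(Z=1)·p_1 = 0.51 × 0.059049 = 0.030115
  P(Z=2)·p_2 = 0.23 × 0.0667332 = 0.0153486
  P(Z=3)·p_3 = 0.26 × 0.00837948 = 0.00217867
Sum: 0.030115 + 0.0153486 + 0.00217867 = 0.0476423
P(Cluster 2 | data) = 0.0153486 / 0.0476423 ≈ 0.3222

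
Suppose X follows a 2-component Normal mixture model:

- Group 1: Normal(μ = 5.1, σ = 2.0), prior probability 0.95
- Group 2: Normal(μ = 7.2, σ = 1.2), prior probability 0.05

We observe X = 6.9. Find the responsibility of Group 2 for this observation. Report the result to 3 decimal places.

Posterior ∝ prior × likelihood, so P(k | x) ∝ π_k f_k(x); normalise over all components.
Component likelihoods at x = 6.9:
  f_1 = 0.133043
  f_2 = 0.322223
Prior × likelihood for each component:
  π_1·f_1 = 0.95 × 0.133043 = 0.12639
  π_2·f_2 = 0.05 × 0.322223 = 0.0161112
Evidence: 0.12639 + 0.0161112 = 0.142502
So the posterior for Group 2 is 0.0161112 / 0.142502 ≈ 0.113.

0.113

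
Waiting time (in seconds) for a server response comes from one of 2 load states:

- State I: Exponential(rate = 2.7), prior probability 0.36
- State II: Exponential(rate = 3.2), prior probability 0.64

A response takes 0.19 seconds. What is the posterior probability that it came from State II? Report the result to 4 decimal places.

0.6571

Posterior ∝ prior × likelihood, so P(k | x) ∝ w_k f_k(x); normalise over all components.
Component likelihoods at x = 0.19 seconds:
  f_I = 2.7·e^(−2.7·0.19) = 2.7·e^(−0.5130) = 1.61648
  f_II = 3.2·e^(−3.2·0.19) = 3.2·e^(−0.6080) = 1.7422
Prior × likelihood for each component:
  w_I·f_I = 0.36 × 1.61648 = 0.581933
  w_II·f_II = 0.64 × 1.7422 = 1.11501
Normaliser: 0.581933 + 1.11501 = 1.69694
P(State II | the observation) ≈ 0.6571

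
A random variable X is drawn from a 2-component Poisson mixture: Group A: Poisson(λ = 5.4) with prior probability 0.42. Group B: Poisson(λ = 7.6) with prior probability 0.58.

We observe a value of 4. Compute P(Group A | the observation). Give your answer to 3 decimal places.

The responsibility of component k is π_k f_k(x) divided by Σ_j π_j f_j(x).
Component likelihoods at x = 4:
  f_A = e^(−5.4)·5.4^4/4! = 0.16002
  f_B = e^(−7.6)·7.6^4/4! = 0.0695673
Multiply by the mixture weights:
  π_A·f_A = 0.42 × 0.16002 = 0.0672083
  π_B·f_B = 0.58 × 0.0695673 = 0.040349
Normaliser: 0.0672083 + 0.040349 = 0.107557
P(Group A | data) ≈ 0.625

0.625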